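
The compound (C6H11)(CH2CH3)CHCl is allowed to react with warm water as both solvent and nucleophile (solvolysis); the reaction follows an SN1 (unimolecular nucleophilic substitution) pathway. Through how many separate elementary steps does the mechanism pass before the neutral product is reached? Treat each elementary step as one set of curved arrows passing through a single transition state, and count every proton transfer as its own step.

4

Step 1: Rate-determining heterolysis of the C–Cl bond gives Cl⁻ and a secondary carbocation.
Step 2: A hydride (H with its bonding pair) migrates from the adjacent cyclohexyl carbon to the cationic centre — a 1,2-hydride shift — upgrading the secondary cation to a tertiary one.
Step 3: Nucleophilic capture: the oxygen of H2O bonds to the cationic carbon, producing an oxonium-ion intermediate.
Step 4: Proton transfer from the O–H of the oxonium ion to a solvent molecule delivers the neutral alcohol.
Total: 4 elementary steps.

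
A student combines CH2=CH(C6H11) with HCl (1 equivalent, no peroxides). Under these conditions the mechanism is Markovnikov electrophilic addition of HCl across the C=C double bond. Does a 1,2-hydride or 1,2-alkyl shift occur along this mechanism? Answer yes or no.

The first-formed carbocation is secondary.
The adjacent cyclohexyl carbon already bears 2 other carbon substituents and has a hydrogen to migrate; after a 1,2-hydride shift from that carbon the positive charge sits on a tertiary centre.
Tertiary is more stable than secondary, so the shift occurs.

yes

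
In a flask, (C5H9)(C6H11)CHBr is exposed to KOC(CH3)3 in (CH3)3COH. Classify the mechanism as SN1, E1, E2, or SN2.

E2

Conditions: a strong/bulky base with a secondary substrate bearing a β-hydrogen.
These conditions are the textbook signature of the E2 pathway.
A strong (often hindered) base removes a β-H in concert with loss of the leaving group — bimolecular elimination.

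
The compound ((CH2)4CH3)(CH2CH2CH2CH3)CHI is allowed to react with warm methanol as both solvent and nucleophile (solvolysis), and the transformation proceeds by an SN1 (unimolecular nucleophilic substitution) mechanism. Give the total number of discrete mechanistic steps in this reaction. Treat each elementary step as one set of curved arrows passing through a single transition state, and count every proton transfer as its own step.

3

Step 1: The C–I bond breaks with both electrons going to the iodide; I⁻ leaves and a secondary carbocation remains.
(No 1,2-shift: no single shift to an adjacent carbon would give a more stable cation.)
Step 2: CH3OH donates an oxygen lone pair into the empty p orbital of the cation, giving a protonated ether (an oxonium ion).
Step 3: A second solvent molecule removes the proton on oxygen, giving the neutral ether product.
Total: 3 elementary steps.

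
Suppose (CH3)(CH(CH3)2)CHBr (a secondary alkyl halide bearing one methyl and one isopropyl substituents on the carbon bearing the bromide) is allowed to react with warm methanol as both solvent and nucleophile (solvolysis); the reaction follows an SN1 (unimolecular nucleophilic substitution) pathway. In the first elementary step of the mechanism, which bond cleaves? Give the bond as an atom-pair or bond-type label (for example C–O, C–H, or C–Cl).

C–Br

Step 1: Unassisted departure of Br⁻ (taking the C–Br bonding pair) generates a secondary carbocation.
The bond broken in this step is the C–Br bond.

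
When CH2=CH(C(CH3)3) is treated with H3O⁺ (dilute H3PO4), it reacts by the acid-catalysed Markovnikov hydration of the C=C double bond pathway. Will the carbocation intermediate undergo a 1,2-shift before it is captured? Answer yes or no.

The first-formed carbocation is secondary.
The adjacent tert-butyl carbon has no hydrogen but bears methyl groups; migration of one methyl with its bonding pair (a 1,2-methyl shift) places the charge on a tertiary centre.
Tertiary is more stable than secondary, so the shift occurs.

yes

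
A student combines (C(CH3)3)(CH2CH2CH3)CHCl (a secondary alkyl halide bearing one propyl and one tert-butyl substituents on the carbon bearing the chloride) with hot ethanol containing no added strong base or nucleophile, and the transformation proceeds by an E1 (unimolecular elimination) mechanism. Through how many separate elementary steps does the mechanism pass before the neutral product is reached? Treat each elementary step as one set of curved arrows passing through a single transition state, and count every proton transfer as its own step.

3

Step 1: The C–Cl bond breaks with both electrons going to the chloride; Cl⁻ leaves and a secondary carbocation remains.
Step 2: Carbocation rearrangement: a 1,2-methyl shift from the adjacent tert-butyl carbon converts the initially-formed secondary cation into the more stable tertiary cation.
Step 3: Loss of a β-proton to an ethanol molecule of the solvent: the C–H bonding pair collapses toward the cationic carbon to form the C=C π bond, yielding the alkene.
Total: 3 elementary steps.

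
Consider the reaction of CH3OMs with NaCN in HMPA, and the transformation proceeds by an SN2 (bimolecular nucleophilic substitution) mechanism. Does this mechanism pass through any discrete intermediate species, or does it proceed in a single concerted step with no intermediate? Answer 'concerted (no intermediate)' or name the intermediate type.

concerted (no intermediate)

CN⁻ attacks the back face of the α-carbon while MsO⁻ departs with the C–O bonding pair — a single concerted displacement through a pentacoordinate transition state.
All bond changes occur in one transition state; no discrete intermediate is formed.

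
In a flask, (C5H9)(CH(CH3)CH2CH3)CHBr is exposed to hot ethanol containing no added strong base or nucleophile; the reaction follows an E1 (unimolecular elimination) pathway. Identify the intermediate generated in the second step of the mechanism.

Step 1: The C–Br bond breaks with both electrons going to the bromide; Br⁻ leaves and a secondary carbocation remains.
Step 2: Carbocation rearrangement: a 1,2-hydride shift from the adjacent sec-butyl carbon converts the initially-formed secondary cation into the more stable tertiary cation.
After step 2 the species present is a tertiary carbocation.

tertiary carbocation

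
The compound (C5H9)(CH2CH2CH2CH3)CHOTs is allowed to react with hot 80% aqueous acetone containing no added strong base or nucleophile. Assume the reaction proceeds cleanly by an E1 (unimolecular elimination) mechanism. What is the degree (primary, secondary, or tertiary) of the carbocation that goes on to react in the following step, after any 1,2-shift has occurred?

Step 1: Rate-determining heterolysis of the C–O bond gives TsO⁻ and a secondary carbocation.
Step 2: A hydride (H with its bonding pair) migrates from the adjacent cyclopentyl carbon to the cationic centre — a 1,2-hydride shift — upgrading the secondary cation to a tertiary one.
The cation rearranges from secondary to tertiary via a 1,2-hydride shift from the adjacent cyclopentyl carbon; the tertiary cation is what reacts next.

tertiary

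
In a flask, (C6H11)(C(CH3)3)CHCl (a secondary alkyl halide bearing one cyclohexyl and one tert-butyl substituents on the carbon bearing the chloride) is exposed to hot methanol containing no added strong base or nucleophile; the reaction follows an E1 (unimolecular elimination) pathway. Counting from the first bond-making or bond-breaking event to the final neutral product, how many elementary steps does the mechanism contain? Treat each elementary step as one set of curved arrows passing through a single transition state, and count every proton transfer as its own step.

Step 1: Ionisation: the C–Cl σ-bond cleaves heterolytically; both bonding electrons depart with Cl⁻, leaving a secondary carbocation at the α-carbon.
Step 2: A 1,2-hydride shift from the adjacent cyclohexyl carbon moves the positive charge from the secondary centre to an adjacent carbon, generating a more stable tertiary carbocation.
Step 3: Loss of a β-proton to a methanol molecule of the solvent: the C–H bonding pair collapses toward the cationic carbon to form the C=C π bond, yielding the alkene.
Total: 3 elementary steps.

3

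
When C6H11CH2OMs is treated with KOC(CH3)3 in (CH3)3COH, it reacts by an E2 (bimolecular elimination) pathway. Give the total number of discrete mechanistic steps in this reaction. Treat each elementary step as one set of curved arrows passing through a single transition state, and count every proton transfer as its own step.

1

Step 1: In one step, (CH3)3CO⁻ pulls off a β-proton, the C–O bond cleaves, and a C=C double bond forms between the α- and β-carbons (E2, anti elimination).
Total: 1 elementary step.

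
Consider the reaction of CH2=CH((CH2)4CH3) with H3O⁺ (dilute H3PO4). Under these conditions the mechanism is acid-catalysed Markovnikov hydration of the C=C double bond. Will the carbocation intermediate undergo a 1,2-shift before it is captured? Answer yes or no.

The first-formed carbocation is secondary.
No single 1,2-shift to an adjacent carbon would produce a more-substituted cation than the one already present, so no rearrangement occurs.

no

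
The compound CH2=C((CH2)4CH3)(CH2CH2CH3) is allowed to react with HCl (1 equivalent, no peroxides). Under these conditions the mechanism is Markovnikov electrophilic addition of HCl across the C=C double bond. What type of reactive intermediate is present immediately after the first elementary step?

Step 1: The π electrons of the C=C bond attack a proton of HCl; Markovnikov addition places the new C–H on the less-substituted alkene carbon, so the positive charge ends up on the more-substituted carbon — a tertiary carbocation. The H–Cl bond breaks heterolytically, releasing Cl⁻.
After step 1 the species present is a tertiary carbocation.

tertiary carbocation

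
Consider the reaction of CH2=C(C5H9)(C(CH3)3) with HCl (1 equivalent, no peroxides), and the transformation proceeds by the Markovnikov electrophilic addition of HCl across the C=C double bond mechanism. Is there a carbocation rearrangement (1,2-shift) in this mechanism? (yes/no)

The first-formed carbocation is tertiary.
No single 1,2-shift to an adjacent carbon would produce a more-substituted cation than the one already present, so no rearrangement occurs.

no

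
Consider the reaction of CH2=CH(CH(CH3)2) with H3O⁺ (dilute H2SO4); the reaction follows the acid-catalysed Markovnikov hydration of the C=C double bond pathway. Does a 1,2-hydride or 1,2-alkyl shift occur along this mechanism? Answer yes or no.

The first-formed carbocation is secondary.
The adjacent isopropyl carbon already bears 2 other carbon substituents and has a hydrogen to migrate; after a 1,2-hydride shift from that carbon the positive charge sits on a tertiary centre.
Tertiary is more stable than secondary, so the shift occurs.

yes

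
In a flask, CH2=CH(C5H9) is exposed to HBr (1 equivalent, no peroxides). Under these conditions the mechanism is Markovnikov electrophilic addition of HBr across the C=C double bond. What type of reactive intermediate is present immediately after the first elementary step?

secondary carbocation

Step 1: Electrophilic addition begins with the π(C=C) electrons forming a bond to the proton of HBr. Following Markovnikov's rule, the resulting cation is secondary. The H–Br bond breaks heterolytically, releasing Br⁻.
After step 1 the species present is a secondary carbocation.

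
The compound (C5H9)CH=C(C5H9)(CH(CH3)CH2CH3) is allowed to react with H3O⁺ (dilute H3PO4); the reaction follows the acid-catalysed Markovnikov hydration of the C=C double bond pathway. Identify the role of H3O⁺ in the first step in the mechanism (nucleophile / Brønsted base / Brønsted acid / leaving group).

Brønsted acid

Step 1: Protonation of the alkene by H3O⁺: the π bond acts as the nucleophile and picks up H⁺, giving the more stable (Markovnikov) tertiary carbocation. H2O is released.
H3O⁺ in the first step donates a proton in a proton-transfer step — a Brønsted acid.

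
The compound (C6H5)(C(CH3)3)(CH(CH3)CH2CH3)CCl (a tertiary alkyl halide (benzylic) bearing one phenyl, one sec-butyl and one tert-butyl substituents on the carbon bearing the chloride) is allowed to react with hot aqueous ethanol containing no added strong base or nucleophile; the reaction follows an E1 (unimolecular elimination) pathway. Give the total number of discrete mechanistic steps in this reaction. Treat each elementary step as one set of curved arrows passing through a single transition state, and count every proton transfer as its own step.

2

Step 1: Ionisation: the C–Cl σ-bond cleaves heterolytically; both bonding electrons depart with Cl⁻, leaving a tertiary carbocation at the α-carbon.
(No 1,2-shift: no single shift to an adjacent carbon would give a more stable cation.)
Step 2: A weak base (a water (or ethanol) molecule from the solvent) removes a proton from a carbon adjacent to the cationic centre; the electrons of that C–H bond become the new π(C=C) bond, giving the alkene.
Total: 2 elementary steps.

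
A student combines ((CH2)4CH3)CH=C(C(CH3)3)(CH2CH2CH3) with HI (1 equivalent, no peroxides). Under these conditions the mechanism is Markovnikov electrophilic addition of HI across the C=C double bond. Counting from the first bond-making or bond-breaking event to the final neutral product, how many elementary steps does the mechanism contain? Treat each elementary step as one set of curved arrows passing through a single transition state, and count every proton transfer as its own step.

2

Step 1: The π electrons of the C=C bond attack a proton of HI; Markovnikov addition places the new C–H on the less-substituted alkene carbon, so the positive charge ends up on the more-substituted carbon — a tertiary carbocation. The H–I bond breaks heterolytically, releasing I⁻.
(No 1,2-shift: no single shift to an adjacent carbon would give a more stable cation.)
Step 2: I⁻ captures the cation: a lone pair on I⁻ fills the empty p orbital, producing the alkyl halide product.
Total: 2 elementary steps.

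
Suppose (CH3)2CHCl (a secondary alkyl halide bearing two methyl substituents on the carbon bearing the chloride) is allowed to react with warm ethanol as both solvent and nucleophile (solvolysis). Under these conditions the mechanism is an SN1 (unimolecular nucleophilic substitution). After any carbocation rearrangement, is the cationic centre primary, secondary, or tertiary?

secondary

Step 1: The C–Cl bond breaks with both electrons going to the chloride; Cl⁻ leaves and a secondary carbocation remains.
No single 1,2-shift to an adjacent carbon would give a more-substituted cation, so no rearrangement occurs.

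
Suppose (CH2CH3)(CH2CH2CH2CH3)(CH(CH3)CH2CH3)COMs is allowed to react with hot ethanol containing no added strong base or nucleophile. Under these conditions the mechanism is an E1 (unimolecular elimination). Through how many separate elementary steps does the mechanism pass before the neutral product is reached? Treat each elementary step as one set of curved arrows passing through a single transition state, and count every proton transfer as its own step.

2

Step 1: Unassisted departure of MsO⁻ (taking the C–O bonding pair) generates a tertiary carbocation.
(No 1,2-shift: no single shift to an adjacent carbon would give a more stable cation.)
Step 2: An ethanol molecule (solvent) deprotonates a β-carbon; as the C–H bond breaks, those electrons form the new alkene π bond.
Total: 2 elementary steps.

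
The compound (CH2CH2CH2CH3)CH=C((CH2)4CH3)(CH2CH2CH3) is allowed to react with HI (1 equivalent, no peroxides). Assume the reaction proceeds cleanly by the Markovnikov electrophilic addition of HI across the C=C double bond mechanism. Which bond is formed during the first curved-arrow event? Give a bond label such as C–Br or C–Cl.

C–H

Step 1: Protonation of the alkene by HI: the π bond acts as the nucleophile and picks up H⁺, giving the more stable (Markovnikov) tertiary carbocation. The H–I bond breaks heterolytically, releasing I⁻.
The bond formed in this step is the C–H bond.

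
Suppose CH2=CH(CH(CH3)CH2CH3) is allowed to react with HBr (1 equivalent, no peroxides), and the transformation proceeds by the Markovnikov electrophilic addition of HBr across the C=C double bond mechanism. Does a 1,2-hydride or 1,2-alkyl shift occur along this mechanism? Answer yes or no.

The first-formed carbocation is secondary.
The adjacent sec-butyl carbon already bears 2 other carbon substituents and has a hydrogen to migrate; after a 1,2-hydride shift from that carbon the positive charge sits on a tertiary centre.
Tertiary is more stable than secondary, so the shift occurs.

yes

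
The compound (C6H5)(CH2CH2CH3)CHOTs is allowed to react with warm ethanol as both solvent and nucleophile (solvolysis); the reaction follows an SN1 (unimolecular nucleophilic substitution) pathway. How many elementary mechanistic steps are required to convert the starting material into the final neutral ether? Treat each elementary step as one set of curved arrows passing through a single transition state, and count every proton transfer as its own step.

3

Step 1: Rate-determining heterolysis of the C–O bond gives TsO⁻ and a secondary carbocation.
(No 1,2-shift: no single shift to an adjacent carbon would give a more stable cation.)
Step 2: A lone pair on the oxygen of CH3CH2OH attacks the carbocation, forming a new C–O σ-bond and an oxonium ion.
Step 3: Proton transfer from the O–H of the oxonium ion to a solvent molecule delivers the neutral ether.
Total: 3 elementary steps.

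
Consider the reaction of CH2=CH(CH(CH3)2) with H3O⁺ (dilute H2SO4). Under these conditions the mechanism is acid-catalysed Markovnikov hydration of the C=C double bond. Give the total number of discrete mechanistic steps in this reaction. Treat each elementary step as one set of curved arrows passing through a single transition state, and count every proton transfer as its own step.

Step 1: Electrophilic addition begins with the π(C=C) electrons forming a bond to the proton of H3O⁺. Following Markovnikov's rule, the resulting cation is secondary. H2O is released.
Step 2: A 1,2-hydride shift from the adjacent isopropyl carbon moves the positive charge from the secondary centre to an adjacent carbon, generating a more stable tertiary carbocation.
Step 3: Nucleophilic capture of the cation by H2O produces the protonated alcohol (an oxonium ion).
Step 4: Proton transfer from the O–H of the oxonium ion to H2O completes the catalytic cycle and yields the alcohol.
Total: 4 elementary steps.

4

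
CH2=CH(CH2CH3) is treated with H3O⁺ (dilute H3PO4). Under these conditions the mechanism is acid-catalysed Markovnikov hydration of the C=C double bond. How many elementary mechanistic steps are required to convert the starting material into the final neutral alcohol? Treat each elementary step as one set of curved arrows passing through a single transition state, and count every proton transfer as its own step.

3

Step 1: Electrophilic addition begins with the π(C=C) electrons forming a bond to the proton of H3O⁺. Following Markovnikov's rule, the resulting cation is secondary. H2O is released.
(No 1,2-shift: no single shift to an adjacent carbon would give a more stable cation.)
Step 2: A lone pair on the oxygen of H2O attacks the carbocation, forming a C–O bond and an oxonium ion (a protonated alcohol).
Step 3: Deprotonation of the oxonium ion by a water molecule delivers the neutral alcohol and regenerates the acid catalyst.
Total: 3 elementary steps.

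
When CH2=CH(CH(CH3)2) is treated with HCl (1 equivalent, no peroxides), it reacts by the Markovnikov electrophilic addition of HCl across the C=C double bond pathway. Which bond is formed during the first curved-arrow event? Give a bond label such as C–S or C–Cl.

Step 1: Protonation of the alkene by HCl: the π bond acts as the nucleophile and picks up H⁺, giving the more stable (Markovnikov) secondary carbocation. The H–Cl bond breaks heterolytically, releasing Cl⁻.
The bond formed in this step is the C–H bond.

C–H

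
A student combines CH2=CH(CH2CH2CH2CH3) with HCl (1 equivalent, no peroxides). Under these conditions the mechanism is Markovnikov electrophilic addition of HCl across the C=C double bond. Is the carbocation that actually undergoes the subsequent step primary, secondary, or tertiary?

secondary

Step 1: Electrophilic addition begins with the π(C=C) electrons forming a bond to the proton of HCl. Following Markovnikov's rule, the resulting cation is secondary. The H–Cl bond breaks heterolytically, releasing Cl⁻.
No single 1,2-shift to an adjacent carbon would give a more-substituted cation, so no rearrangement occurs.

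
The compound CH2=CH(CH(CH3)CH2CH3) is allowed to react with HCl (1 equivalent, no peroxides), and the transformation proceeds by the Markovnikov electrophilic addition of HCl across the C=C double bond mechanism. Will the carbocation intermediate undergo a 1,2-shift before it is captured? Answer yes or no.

The first-formed carbocation is secondary.
The adjacent sec-butyl carbon already bears 2 other carbon substituents and has a hydrogen to migrate; after a 1,2-hydride shift from that carbon the positive charge sits on a tertiary centre.
Tertiary is more stable than secondary, so the shift occurs.

yes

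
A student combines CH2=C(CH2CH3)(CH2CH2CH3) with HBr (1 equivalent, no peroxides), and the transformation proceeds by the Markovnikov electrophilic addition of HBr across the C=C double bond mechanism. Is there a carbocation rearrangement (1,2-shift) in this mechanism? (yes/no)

no

The first-formed carbocation is tertiary.
No single 1,2-shift to an adjacent carbon would produce a more-substituted cation than the one already present, so no rearrangement occurs.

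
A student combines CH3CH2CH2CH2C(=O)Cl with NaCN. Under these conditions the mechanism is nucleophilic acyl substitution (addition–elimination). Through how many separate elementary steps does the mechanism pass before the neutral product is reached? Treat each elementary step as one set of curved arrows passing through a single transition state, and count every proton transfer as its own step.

2

Step 1: Nucleophilic addition of CN⁻ to the acyl carbon breaks the π(C=O) bond and yields a tetrahedral, anionic intermediate.
Step 2: Collapse of the tetrahedral intermediate: the alkoxide oxygen pushes its lone pair back to re-form C=O while Cl⁻ leaves.
Total: 2 elementary steps.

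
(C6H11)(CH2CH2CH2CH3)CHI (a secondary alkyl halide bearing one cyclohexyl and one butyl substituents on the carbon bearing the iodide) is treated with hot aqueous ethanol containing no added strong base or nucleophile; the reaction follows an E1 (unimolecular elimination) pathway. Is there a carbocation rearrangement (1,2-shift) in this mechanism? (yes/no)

The first-formed carbocation is secondary.
The adjacent cyclohexyl carbon already bears 2 other carbon substituents and has a hydrogen to migrate; after a 1,2-hydride shift from that carbon the positive charge sits on a tertiary centre.
Tertiary is more stable than secondary, so the shift occurs.

yes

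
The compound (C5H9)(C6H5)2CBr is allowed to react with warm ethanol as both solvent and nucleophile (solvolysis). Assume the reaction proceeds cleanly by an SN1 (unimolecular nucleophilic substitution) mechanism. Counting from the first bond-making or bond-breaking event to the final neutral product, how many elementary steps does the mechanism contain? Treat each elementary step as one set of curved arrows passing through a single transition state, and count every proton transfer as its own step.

Step 1: Rate-determining heterolysis of the C–Br bond gives Br⁻ and a tertiary carbocation.
(No 1,2-shift: no single shift to an adjacent carbon would give a more stable cation.)
Step 2: CH3CH2OH donates an oxygen lone pair into the empty p orbital of the cation, giving a protonated ether (an oxonium ion).
Step 3: A second solvent molecule removes the proton on oxygen, giving the neutral ether product.
Total: 3 elementary steps.

3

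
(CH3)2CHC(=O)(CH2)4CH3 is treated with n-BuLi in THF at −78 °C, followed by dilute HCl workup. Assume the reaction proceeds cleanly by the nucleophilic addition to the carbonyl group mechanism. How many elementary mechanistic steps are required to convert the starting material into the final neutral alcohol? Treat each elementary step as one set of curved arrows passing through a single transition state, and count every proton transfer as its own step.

2

Step 1: Nucleophilic addition: the carbanion-like carbon of n-BuLi adds to the carbonyl carbon, pushing the π(C=O) electron pair onto oxygen and giving a tetrahedral alkoxide.
Step 2: Protonation of the alkoxide by dilute HCl workup furnishes an alcohol.
Total: 2 elementary steps.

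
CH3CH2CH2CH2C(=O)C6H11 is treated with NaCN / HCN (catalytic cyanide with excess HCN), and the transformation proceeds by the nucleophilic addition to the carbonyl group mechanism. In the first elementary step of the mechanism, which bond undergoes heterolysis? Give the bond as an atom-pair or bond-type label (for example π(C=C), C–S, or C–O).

Step 1: Nucleophilic addition: CN⁻ adds to the carbonyl carbon, pushing the π(C=O) electron pair onto oxygen and giving a tetrahedral alkoxide.
The bond broken in this step is the π(C=O) bond.

π(C=O)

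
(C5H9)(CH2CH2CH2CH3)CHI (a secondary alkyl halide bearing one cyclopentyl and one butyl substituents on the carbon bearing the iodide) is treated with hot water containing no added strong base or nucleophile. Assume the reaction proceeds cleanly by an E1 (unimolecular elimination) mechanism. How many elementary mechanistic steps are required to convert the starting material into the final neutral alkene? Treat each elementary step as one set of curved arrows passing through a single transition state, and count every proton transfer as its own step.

Step 1: Rate-determining heterolysis of the C–I bond gives I⁻ and a secondary carbocation.
Step 2: A hydride (H with its bonding pair) migrates from the adjacent cyclopentyl carbon to the cationic centre — a 1,2-hydride shift — upgrading the secondary cation to a tertiary one.
Step 3: Loss of a β-proton to a water molecule of the solvent: the C–H bonding pair collapses toward the cationic carbon to form the C=C π bond, yielding the alkene.
Total: 3 elementary steps.

3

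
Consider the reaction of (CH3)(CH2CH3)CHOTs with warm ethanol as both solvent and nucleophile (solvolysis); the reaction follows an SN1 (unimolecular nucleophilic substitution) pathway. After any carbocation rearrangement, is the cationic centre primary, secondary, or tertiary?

Step 1: Ionisation: the C–O σ-bond cleaves heterolytically; both bonding electrons depart with TsO⁻, leaving a secondary carbocation at the α-carbon.
No single 1,2-shift to an adjacent carbon would give a more-substituted cation, so no rearrangement occurs.

secondary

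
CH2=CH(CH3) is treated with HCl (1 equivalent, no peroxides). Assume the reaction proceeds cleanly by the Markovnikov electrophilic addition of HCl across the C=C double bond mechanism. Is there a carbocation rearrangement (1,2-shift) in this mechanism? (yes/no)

The first-formed carbocation is secondary.
No single 1,2-shift to an adjacent carbon would produce a more-substituted cation than the one already present, so no rearrangement occurs.

no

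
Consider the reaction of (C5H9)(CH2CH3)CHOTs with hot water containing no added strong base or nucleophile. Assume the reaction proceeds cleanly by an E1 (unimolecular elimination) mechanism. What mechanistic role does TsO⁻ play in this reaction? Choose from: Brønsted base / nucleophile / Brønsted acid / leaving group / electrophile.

leaving group

Step 1: The C–O bond breaks with both electrons going to the tosylate; TsO⁻ leaves and a secondary carbocation remains.
TsO⁻ departs with both electrons of the breaking σ-bond — that is the definition of a leaving group.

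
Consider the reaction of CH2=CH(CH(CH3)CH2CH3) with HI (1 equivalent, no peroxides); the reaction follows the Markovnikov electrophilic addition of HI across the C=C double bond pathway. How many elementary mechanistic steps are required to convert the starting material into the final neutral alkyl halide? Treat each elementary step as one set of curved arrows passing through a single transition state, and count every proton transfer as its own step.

3

Step 1: Protonation of the alkene by HI: the π bond acts as the nucleophile and picks up H⁺, giving the more stable (Markovnikov) secondary carbocation. The H–I bond breaks heterolytically, releasing I⁻.
Step 2: A hydride (H with its bonding pair) migrates from the adjacent sec-butyl carbon to the cationic centre — a 1,2-hydride shift — upgrading the secondary cation to a tertiary one.
Step 3: Nucleophilic attack by I⁻ on the carbocation completes the addition, giving R–I.
Total: 3 elementary steps.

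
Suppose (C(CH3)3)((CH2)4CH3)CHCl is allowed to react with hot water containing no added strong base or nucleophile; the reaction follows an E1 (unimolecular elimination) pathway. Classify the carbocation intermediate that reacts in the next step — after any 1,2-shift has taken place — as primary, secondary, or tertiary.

tertiary

Step 1: The C–Cl bond breaks with both electrons going to the chloride; Cl⁻ leaves and a secondary carbocation remains.
Step 2: A methyl group with its bonding pair migrates from the adjacent tert-butyl carbon to the cationic centre — a 1,2-methyl shift — upgrading the secondary cation to a tertiary one.
The cation rearranges from secondary to tertiary via a 1,2-methyl shift from the adjacent tert-butyl carbon; the tertiary cation is what reacts next.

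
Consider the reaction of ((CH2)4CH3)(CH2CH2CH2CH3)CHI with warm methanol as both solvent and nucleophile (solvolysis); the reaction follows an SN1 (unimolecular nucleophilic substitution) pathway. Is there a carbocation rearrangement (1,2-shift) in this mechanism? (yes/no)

no

The first-formed carbocation is secondary.
No single 1,2-shift to an adjacent carbon would produce a more-substituted cation than the one already present, so no rearrangement occurs.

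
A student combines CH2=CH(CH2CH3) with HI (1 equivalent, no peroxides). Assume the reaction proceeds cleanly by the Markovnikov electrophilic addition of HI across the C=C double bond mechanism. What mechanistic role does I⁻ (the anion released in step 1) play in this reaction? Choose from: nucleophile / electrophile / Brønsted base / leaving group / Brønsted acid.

nucleophile

Step 2: The I⁻ anion donates a lone pair to the carbocation, forming the new C–I σ-bond and giving the neutral alkyl halide.
I⁻ (the anion released in step 1) donates an electron pair to form a new σ-bond to carbon — it is the nucleophile.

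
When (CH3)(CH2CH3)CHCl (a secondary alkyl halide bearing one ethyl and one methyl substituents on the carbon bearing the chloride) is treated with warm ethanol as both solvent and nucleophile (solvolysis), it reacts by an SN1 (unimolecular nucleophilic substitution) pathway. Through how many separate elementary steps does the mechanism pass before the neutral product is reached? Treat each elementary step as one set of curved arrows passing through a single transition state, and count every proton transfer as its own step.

Step 1: Ionisation: the C–Cl σ-bond cleaves heterolytically; both bonding electrons depart with Cl⁻, leaving a secondary carbocation at the α-carbon.
(No 1,2-shift: no single shift to an adjacent carbon would give a more stable cation.)
Step 2: Nucleophilic capture: the oxygen of CH3CH2OH bonds to the cationic carbon, producing an oxonium-ion intermediate.
Step 3: Deprotonation of the oxonium oxygen by solvent ethanol yields the neutral ether.
Total: 3 elementary steps.

3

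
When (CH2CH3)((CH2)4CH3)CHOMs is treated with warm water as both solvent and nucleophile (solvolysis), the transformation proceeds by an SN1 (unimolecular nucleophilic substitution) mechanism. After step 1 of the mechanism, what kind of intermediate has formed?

secondary carbocation

Step 1: Unassisted departure of MsO⁻ (taking the C–O bonding pair) generates a secondary carbocation.
After step 1 the species present is a secondary carbocation.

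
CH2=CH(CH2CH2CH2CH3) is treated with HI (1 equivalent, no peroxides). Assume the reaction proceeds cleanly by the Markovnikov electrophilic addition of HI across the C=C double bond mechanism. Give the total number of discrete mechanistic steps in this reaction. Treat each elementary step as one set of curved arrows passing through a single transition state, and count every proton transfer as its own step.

Step 1: The π electrons of the C=C bond attack a proton of HI; Markovnikov addition places the new C–H on the less-substituted alkene carbon, so the positive charge ends up on the more-substituted carbon — a secondary carbocation. The H–I bond breaks heterolytically, releasing I⁻.
(No 1,2-shift: no single shift to an adjacent carbon would give a more stable cation.)
Step 2: The I⁻ anion donates a lone pair to the carbocation, forming the new C–I σ-bond and giving the neutral alkyl halide.
Total: 2 elementary steps.

2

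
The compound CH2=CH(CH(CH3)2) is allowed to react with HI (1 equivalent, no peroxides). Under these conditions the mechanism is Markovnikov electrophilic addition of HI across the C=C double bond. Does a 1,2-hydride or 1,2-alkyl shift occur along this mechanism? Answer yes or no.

yes

The first-formed carbocation is secondary.
The adjacent isopropyl carbon already bears 2 other carbon substituents and has a hydrogen to migrate; after a 1,2-hydride shift from that carbon the positive charge sits on a tertiary centre.
Tertiary is more stable than secondary, so the shift occurs.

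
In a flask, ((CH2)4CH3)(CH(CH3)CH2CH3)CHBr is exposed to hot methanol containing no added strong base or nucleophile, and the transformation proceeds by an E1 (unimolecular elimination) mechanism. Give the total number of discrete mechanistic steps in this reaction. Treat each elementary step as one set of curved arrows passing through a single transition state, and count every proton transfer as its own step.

3

Step 1: The C–Br bond breaks with both electrons going to the bromide; Br⁻ leaves and a secondary carbocation remains.
Step 2: A 1,2-hydride shift from the adjacent sec-butyl carbon moves the positive charge from the secondary centre to an adjacent carbon, generating a more stable tertiary carbocation.
Step 3: Loss of a β-proton to a methanol molecule of the solvent: the C–H bonding pair collapses toward the cationic carbon to form the C=C π bond, yielding the alkene.
Total: 3 elementary steps.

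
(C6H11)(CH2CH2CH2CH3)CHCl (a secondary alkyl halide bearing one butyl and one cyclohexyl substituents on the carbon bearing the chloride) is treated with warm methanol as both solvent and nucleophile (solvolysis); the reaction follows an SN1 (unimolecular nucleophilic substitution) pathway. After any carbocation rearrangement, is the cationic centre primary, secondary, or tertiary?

Step 1: Rate-determining heterolysis of the C–Cl bond gives Cl⁻ and a secondary carbocation.
Step 2: A hydride (H with its bonding pair) migrates from the adjacent cyclohexyl carbon to the cationic centre — a 1,2-hydride shift — upgrading the secondary cation to a tertiary one.
The cation rearranges from secondary to tertiary via a 1,2-hydride shift from the adjacent cyclohexyl carbon; the tertiary cation is what reacts next.

tertiary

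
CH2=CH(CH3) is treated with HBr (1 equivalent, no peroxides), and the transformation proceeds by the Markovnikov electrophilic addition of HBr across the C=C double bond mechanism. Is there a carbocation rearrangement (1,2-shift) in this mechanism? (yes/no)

no

The first-formed carbocation is secondary.
No single 1,2-shift to an adjacent carbon would produce a more-substituted cation than the one already present, so no rearrangement occurs.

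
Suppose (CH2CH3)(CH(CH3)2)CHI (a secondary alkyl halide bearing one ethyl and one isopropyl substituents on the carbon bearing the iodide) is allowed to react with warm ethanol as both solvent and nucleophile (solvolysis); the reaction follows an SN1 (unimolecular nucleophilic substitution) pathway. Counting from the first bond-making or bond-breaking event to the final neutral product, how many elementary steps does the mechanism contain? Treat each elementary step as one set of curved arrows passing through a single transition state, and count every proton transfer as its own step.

Step 1: Rate-determining heterolysis of the C–I bond gives I⁻ and a secondary carbocation.
Step 2: Carbocation rearrangement: a 1,2-hydride shift from the adjacent isopropyl carbon converts the initially-formed secondary cation into the more stable tertiary cation.
Step 3: A lone pair on the oxygen of CH3CH2OH attacks the carbocation, forming a new C–O σ-bond and an oxonium ion.
Step 4: Deprotonation of the oxonium oxygen by solvent ethanol yields the neutral ether.
Total: 4 elementary steps.

4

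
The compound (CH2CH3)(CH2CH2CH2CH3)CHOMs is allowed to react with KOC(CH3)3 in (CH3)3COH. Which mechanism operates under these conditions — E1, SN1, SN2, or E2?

Conditions: a strong/bulky base with a secondary substrate bearing a β-hydrogen.
These conditions are the textbook signature of the E2 pathway.
A strong (often hindered) base removes a β-H in concert with loss of the leaving group — bimolecular elimination.

E2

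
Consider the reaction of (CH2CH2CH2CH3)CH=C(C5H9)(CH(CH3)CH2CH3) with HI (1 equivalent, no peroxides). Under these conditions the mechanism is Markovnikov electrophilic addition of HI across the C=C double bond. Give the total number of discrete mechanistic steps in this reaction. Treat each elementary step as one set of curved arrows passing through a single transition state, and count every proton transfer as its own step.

Step 1: The π electrons of the C=C bond attack a proton of HI; Markovnikov addition places the new C–H on the less-substituted alkene carbon, so the positive charge ends up on the more-substituted carbon — a tertiary carbocation. The H–I bond breaks heterolytically, releasing I⁻.
(No 1,2-shift: no single shift to an adjacent carbon would give a more stable cation.)
Step 2: Nucleophilic attack by I⁻ on the carbocation completes the addition, giving R–I.
Total: 2 elementary steps.

2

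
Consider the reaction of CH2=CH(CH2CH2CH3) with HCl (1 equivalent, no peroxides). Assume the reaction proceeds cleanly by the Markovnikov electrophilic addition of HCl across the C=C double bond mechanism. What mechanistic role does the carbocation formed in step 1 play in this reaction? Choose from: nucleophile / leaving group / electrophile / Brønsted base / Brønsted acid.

Step 2: Nucleophilic attack by Cl⁻ on the carbocation completes the addition, giving R–Cl.
The carbocation formed in step 1 accepts an electron pair into an empty or π* orbital — it is the electrophile.

electrophile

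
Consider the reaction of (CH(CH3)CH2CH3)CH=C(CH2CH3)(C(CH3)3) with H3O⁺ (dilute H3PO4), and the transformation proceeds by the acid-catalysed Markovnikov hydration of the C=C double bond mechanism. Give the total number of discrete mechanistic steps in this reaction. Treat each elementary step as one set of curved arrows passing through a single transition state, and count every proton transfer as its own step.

3

Step 1: The π electrons of the C=C bond attack a proton of H3O⁺; Markovnikov addition places the new C–H on the less-substituted alkene carbon, so the positive charge ends up on the more-substituted carbon — a tertiary carbocation. H2O is released.
(No 1,2-shift: no single shift to an adjacent carbon would give a more stable cation.)
Step 2: Water acts as the nucleophile: an oxygen lone pair bonds to the cationic carbon, giving an oxonium-ion intermediate.
Step 3: Deprotonation of the oxonium ion by a water molecule delivers the neutral alcohol and regenerates the acid catalyst.
Total: 3 elementary steps.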